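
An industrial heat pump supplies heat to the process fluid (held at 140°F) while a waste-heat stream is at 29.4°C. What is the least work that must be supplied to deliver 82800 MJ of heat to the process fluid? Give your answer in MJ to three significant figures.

In absolute terms T_C = 302.55 K and T_H = 333.15 K, so ΔT = 30.60 K.
The reversible limit is COP_HP = T_H/ΔT = 10.89, so W_min = Q_H/COP = Q_H·ΔT/T_H.
W_min = 82800 × 30.60/333.15 = 7605 MJ.

7610 MJ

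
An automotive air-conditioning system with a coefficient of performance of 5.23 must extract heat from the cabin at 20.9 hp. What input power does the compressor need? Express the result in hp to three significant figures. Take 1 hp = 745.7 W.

Ẇ = Q̇_C/COP = 20.90/5.23 = 3.996 hp.

4.00 hp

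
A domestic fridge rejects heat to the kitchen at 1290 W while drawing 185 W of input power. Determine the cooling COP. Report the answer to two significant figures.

The first law gives Q̇_H = Q̇_C + Ẇ, so the three rates are Q̇_C = 1105, Q̇_H = 1290, Ẇ = 185.0 W.
COP_R = Q̇_C/Ẇ = 1105/185.0 = 5.973.

6.0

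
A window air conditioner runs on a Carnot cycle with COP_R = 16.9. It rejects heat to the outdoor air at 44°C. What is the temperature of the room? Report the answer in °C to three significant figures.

26.3 °C

For a Carnot refrigerator COP_R = T_C/(T_H − T_C), so T_C = COP·T_H/(1 + COP).
With T_H = 317.15 K, T_C = 16.9 × 317.15/17.90 = 299.43 K.
Converting, 299.43 K = 26.28°C.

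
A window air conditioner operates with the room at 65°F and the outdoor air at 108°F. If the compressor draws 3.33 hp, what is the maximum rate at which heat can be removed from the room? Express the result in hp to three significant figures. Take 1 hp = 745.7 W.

In absolute terms T_C = 291.48 K and T_H = 315.37 K, so ΔT = 23.89 K.
COP_Carnot = T_C/ΔT = 291.48/23.89 = 12.20.
Q̇_max = COP_Carnot × Ẇ = 12.20 × 3.330 hp = 40.63 hp.

40.6 hp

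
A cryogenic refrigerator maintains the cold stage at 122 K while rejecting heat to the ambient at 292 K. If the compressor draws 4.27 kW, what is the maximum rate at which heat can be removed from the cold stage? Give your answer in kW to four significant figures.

3.064 kW

The reservoir spacing is ΔT = 292 − 122 = 170.0 K.
COP_Carnot = T_C/ΔT = 122.00/170.0 = 0.7176.
Q̇_max = COP_Carnot × Ẇ = 0.7176 × 4.270 kW = 3.064 kW.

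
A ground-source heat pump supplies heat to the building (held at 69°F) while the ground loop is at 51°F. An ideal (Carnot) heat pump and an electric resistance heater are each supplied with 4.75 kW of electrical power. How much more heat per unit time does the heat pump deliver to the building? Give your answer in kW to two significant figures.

In absolute terms T_C = 283.71 K and T_H = 293.71 K, so ΔT = 10.00 K.
COP_Carnot = T_H/ΔT = 293.71/10.00 = 29.37.
The heat pump delivers Q̇_H = COP × Ẇ = 139.5 kW; the resistance heater delivers Ẇ = 4.750 kW.
Extra = (COP − 1)·Ẇ = 134.8 kW.

130 kW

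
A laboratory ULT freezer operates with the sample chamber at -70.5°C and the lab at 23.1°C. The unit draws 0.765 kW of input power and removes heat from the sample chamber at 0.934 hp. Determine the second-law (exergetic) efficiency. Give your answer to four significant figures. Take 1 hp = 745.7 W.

0.4205

Converting, Q̇_C = 0.9340 hp = 0.6965 kW, so COP_actual = Q̇_C/Ẇ = 0.6965/0.7650 = 0.9104.
In absolute terms T_C = 202.65 K and T_H = 296.25 K, so ΔT = 93.60 K.
COP_Carnot = T_C/ΔT = 202.65/93.60 = 2.165.
η_II = COP_actual/COP_Carnot = 0.9104/2.165 = 0.4205.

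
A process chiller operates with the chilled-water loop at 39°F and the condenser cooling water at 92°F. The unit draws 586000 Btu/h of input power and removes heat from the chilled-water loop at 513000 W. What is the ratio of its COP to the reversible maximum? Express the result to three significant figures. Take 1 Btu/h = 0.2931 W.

Converting, Q̇_C = 513000 W = 1750000 Btu/h, so COP_actual = Q̇_C/Ẇ = 1750000/586000 = 2.987.
In absolute terms T_C = 277.04 K and T_H = 306.48 K, so ΔT = 29.44 K.
COP_Carnot = T_C/ΔT = 277.04/29.44 = 9.409.
η_II = COP_actual/COP_Carnot = 2.987/9.409 = 0.3174.

0.317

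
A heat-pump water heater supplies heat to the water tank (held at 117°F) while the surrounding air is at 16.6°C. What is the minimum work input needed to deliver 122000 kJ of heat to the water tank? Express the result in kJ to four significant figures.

11660 kJ

In absolute terms T_C = 289.75 K and T_H = 320.37 K, so ΔT = 30.62 K.
The reversible limit is COP_HP = T_H/ΔT = 10.46, so W_min = Q_H/COP = Q_H·ΔT/T_H.
W_min = 122000 × 30.62/320.37 = 11660 kJ.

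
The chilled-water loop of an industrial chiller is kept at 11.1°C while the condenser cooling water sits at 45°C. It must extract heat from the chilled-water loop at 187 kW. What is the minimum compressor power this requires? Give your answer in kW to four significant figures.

22.30 kW

In absolute terms T_C = 284.25 K and T_H = 318.15 K, so ΔT = 33.90 K.
COP_Carnot = T_C/ΔT = 284.25/33.90 = 8.385.
Ẇ_min = Q̇/COP_Carnot = 187.0/8.385 = 22.30 kW.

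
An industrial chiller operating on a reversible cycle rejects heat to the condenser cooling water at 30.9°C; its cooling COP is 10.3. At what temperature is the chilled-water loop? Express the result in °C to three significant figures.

For a Carnot refrigerator COP_R = T_C/(T_H − T_C), so T_C = COP·T_H/(1 + COP).
With T_H = 304.05 K, T_C = 10.3 × 304.05/11.30 = 277.14 K.
Converting, 277.14 K = 3.99°C.

3.99 °C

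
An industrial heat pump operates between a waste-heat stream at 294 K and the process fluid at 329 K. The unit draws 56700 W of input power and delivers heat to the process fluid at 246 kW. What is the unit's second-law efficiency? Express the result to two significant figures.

Converting, Q̇_H = 246.0 kW = 246000 W, so COP_actual = Q̇_H/Ẇ = 246000/56700 = 4.339.
The reservoir spacing is ΔT = 329 − 294 = 35.00 K.
COP_Carnot = T_H/ΔT = 329.00/35.00 = 9.400.
η_II = COP_actual/COP_Carnot = 4.339/9.400 = 0.4616.

0.46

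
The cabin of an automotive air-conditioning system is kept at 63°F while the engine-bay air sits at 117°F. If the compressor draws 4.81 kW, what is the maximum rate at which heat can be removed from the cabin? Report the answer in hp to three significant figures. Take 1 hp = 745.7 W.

62.4 hp

In absolute terms T_C = 290.37 K and T_H = 320.37 K, so ΔT = 30.00 K.
COP_Carnot = T_C/ΔT = 290.37/30.00 = 9.679.
Q̇_max = COP_Carnot × Ẇ = 9.679 × 4.810 kW = 46.56 kW = 62.43 hp.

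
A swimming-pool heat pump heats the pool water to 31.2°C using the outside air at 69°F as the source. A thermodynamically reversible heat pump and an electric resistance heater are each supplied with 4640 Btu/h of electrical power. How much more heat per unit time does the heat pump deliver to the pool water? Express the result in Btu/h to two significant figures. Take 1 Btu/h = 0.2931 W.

130000 Btu/h

In absolute terms T_C = 293.71 K and T_H = 304.35 K, so ΔT = 10.64 K.
COP_Carnot = T_H/ΔT = 304.35/10.64 = 28.59.
The heat pump delivers Q̇_H = COP × Ẇ = 132700 Btu/h; the resistance heater delivers Ẇ = 4640 Btu/h.
Extra = (COP − 1)·Ẇ = 128000 Btu/h.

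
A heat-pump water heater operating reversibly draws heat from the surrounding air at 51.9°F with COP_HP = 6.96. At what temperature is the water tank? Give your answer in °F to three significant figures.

138 °F

COP_HP = T_H/(T_H − T_C) rearranges to T_H = COP·T_C/(COP − 1).
With T_C = 284.21 K, T_H = 6.96 × 284.21/5.960 = 331.89 K.
Converting, 331.89 K = 137.73°F.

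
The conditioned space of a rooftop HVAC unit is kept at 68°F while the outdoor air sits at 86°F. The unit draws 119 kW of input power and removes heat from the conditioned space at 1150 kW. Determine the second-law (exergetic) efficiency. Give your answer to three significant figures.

COP_actual = Q̇_C/Ẇ = 1150/119.0 = 9.664.
In absolute terms T_C = 293.15 K and T_H = 303.15 K, so ΔT = 10.00 K.
COP_Carnot = T_C/ΔT = 293.15/10.00 = 29.32.
η_II = COP_actual/COP_Carnot = 9.664/29.32 = 0.3297.

0.330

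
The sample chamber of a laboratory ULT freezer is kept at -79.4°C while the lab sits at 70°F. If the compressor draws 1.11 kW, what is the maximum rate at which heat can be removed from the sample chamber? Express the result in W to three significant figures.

In absolute terms T_C = 193.75 K and T_H = 294.26 K, so ΔT = 100.5 K.
COP_Carnot = T_C/ΔT = 193.75/100.5 = 1.928.
Q̇_max = COP_Carnot × Ẇ = 1.928 × 1.110 kW = 2.140 kW = 2140 W.

2140 W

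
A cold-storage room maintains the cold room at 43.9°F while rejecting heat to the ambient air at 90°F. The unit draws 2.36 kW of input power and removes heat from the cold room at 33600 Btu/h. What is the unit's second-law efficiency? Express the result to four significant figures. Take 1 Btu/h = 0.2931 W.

0.3820

Converting, Q̇_C = 33600 Btu/h = 9.848 kW, so COP_actual = Q̇_C/Ẇ = 9.848/2.360 = 4.173.
In absolute terms T_C = 279.76 K and T_H = 305.37 K, so ΔT = 25.61 K.
COP_Carnot = T_C/ΔT = 279.76/25.61 = 10.92.
η_II = COP_actual/COP_Carnot = 4.173/10.92 = 0.3820.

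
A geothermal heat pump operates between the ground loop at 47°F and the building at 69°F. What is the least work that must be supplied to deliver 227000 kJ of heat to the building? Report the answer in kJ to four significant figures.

In absolute terms T_C = 281.48 K and T_H = 293.71 K, so ΔT = 12.22 K.
The reversible limit is COP_HP = T_H/ΔT = 24.03, so W_min = Q_H/COP = Q_H·ΔT/T_H.
W_min = 227000 × 12.22/293.71 = 9446 kJ.

9446 kJ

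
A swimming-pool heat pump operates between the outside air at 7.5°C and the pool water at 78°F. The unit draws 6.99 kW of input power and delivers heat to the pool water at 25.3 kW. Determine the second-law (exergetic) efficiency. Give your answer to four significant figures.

COP_actual = Q̇_H/Ẇ = 25.30/6.990 = 3.619.
In absolute terms T_C = 280.65 K and T_H = 298.71 K, so ΔT = 18.06 K.
COP_Carnot = T_H/ΔT = 298.71/18.06 = 16.54.
η_II = COP_actual/COP_Carnot = 3.619/16.54 = 0.2188.

0.2188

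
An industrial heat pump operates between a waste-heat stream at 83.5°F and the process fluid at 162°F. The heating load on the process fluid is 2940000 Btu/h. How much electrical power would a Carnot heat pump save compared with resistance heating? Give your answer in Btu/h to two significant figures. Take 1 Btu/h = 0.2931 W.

2600000 Btu/h

In absolute terms T_C = 301.76 K and T_H = 345.37 K, so ΔT = 43.61 K.
COP_Carnot = T_H/ΔT = 345.37/43.61 = 7.919.
Resistance heating needs Ẇ_res = Q̇_H = 2940000 Btu/h; the reversible heat pump needs only Ẇ_hp = Q̇_H/COP = 371200 Btu/h.
Saving = 2940000 − 371200 = 2569000 Btu/h.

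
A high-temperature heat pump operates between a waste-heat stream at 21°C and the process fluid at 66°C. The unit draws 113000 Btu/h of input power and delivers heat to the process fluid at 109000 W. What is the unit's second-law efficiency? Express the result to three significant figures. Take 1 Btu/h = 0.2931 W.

0.437

Converting, Q̇_H = 109000 W = 371900 Btu/h, so COP_actual = Q̇_H/Ẇ = 371900/113000 = 3.291.
In absolute terms T_C = 294.15 K and T_H = 339.15 K, so ΔT = 45.00 K.
COP_Carnot = T_H/ΔT = 339.15/45.00 = 7.537.
η_II = COP_actual/COP_Carnot = 3.291/7.537 = 0.4367.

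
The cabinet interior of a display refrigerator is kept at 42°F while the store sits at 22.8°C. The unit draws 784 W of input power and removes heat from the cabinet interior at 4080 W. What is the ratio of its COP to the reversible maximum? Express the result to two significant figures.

COP_actual = Q̇_C/Ẇ = 4080/784.0 = 5.204.
In absolute terms T_C = 278.71 K and T_H = 295.95 K, so ΔT = 17.24 K.
COP_Carnot = T_C/ΔT = 278.71/17.24 = 16.16.
η_II = COP_actual/COP_Carnot = 5.204/16.16 = 0.3220.

0.32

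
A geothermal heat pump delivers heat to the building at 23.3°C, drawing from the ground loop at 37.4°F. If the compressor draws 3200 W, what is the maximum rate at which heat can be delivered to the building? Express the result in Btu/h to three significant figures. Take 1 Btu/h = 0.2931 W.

159000 Btu/h

In absolute terms T_C = 276.15 K and T_H = 296.45 K, so ΔT = 20.30 K.
COP_Carnot = T_H/ΔT = 296.45/20.30 = 14.60.
Q̇_max = COP_Carnot × Ẇ = 14.60 × 3200 W = 46730 W = 159400 Btu/h.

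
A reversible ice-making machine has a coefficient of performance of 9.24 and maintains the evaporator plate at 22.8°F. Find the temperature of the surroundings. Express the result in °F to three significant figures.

COP_R = T_C/(T_H − T_C) gives T_H − T_C = T_C/COP.
With T_C = 268.04 K, T_H = 268.04 × (1 + 1/9.24) = 297.05 K.
Converting, 297.05 K = 75.02°F.

75.0 °F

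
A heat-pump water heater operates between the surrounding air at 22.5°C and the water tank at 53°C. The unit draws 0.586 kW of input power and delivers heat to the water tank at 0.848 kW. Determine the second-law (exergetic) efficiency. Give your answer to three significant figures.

COP_actual = Q̇_H/Ẇ = 0.8480/0.5860 = 1.447.
In absolute terms T_C = 295.65 K and T_H = 326.15 K, so ΔT = 30.50 K.
COP_Carnot = T_H/ΔT = 326.15/30.50 = 10.69.
η_II = COP_actual/COP_Carnot = 1.447/10.69 = 0.1353.

0.135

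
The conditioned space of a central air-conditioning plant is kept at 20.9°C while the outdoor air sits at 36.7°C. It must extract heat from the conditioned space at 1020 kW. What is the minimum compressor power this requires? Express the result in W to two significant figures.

55000 W

In absolute terms T_C = 294.05 K and T_H = 309.85 K, so ΔT = 15.80 K.
COP_Carnot = T_C/ΔT = 294.05/15.80 = 18.61.
Ẇ_min = Q̇/COP_Carnot = 1020/18.61 = 54.81 kW = 54810 W.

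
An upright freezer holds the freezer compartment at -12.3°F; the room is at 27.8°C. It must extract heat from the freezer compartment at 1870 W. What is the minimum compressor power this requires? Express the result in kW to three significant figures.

In absolute terms T_C = 248.54 K and T_H = 300.95 K, so ΔT = 52.41 K.
COP_Carnot = T_C/ΔT = 248.54/52.41 = 4.742.
Ẇ_min = Q̇/COP_Carnot = 1870/4.742 = 394.3 W = 0.3943 kW.

0.394 kW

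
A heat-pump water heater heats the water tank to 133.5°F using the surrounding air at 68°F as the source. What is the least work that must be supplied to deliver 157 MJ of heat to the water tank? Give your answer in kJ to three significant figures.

In absolute terms T_C = 293.15 K and T_H = 329.54 K, so ΔT = 36.39 K.
The reversible limit is COP_HP = T_H/ΔT = 9.056, so W_min = Q_H/COP = Q_H·ΔT/T_H.
W_min = 157.0 × 36.39/329.54 = 17.34 MJ = 17340 kJ.

17300 kJ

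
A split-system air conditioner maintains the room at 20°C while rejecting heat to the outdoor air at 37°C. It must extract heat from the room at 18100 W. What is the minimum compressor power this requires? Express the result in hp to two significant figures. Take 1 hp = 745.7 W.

1.4 hp

In absolute terms T_C = 293.15 K and T_H = 310.15 K, so ΔT = 17.00 K.
COP_Carnot = T_C/ΔT = 293.15/17.00 = 17.24.
Ẇ_min = Q̇/COP_Carnot = 18100/17.24 = 1050 W = 1.408 hp.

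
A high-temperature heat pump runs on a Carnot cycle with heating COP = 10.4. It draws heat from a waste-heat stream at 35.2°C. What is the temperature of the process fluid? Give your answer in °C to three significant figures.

68.0 °C

COP_HP = T_H/(T_H − T_C) rearranges to T_H = COP·T_C/(COP − 1).
With T_C = 308.35 K, T_H = 10.4 × 308.35/9.400 = 341.15 K.
Converting, 341.15 K = 68.00°C.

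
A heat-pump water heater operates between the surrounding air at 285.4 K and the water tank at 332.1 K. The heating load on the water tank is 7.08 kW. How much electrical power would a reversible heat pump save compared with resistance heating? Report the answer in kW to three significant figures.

6.08 kW

The reservoir spacing is ΔT = 332.1 − 285.4 = 46.70 K.
COP_Carnot = T_H/ΔT = 332.10/46.70 = 7.111.
Resistance heating needs Ẇ_res = Q̇_H = 7.080 kW; the reversible heat pump needs only Ẇ_hp = Q̇_H/COP = 0.9956 kW.
Saving = 7.080 − 0.9956 = 6.084 kW.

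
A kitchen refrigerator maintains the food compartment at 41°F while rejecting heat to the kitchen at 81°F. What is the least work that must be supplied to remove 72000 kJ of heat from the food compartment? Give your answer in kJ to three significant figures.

5750 kJ

In absolute terms T_C = 278.15 K and T_H = 300.37 K, so ΔT = 22.22 K.
The reversible limit is COP_R = T_C/ΔT = 12.52, so W_min = Q_C/COP = Q_C·ΔT/T_C.
W_min = 72000 × 22.22/278.15 = 5752 kJ.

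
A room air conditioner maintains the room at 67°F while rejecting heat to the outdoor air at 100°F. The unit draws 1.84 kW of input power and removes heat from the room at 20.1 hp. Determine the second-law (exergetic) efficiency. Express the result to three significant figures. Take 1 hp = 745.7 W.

Converting, Q̇_C = 20.10 hp = 14.99 kW, so COP_actual = Q̇_C/Ẇ = 14.99/1.840 = 8.146.
In absolute terms T_C = 292.59 K and T_H = 310.93 K, so ΔT = 18.33 K.
COP_Carnot = T_C/ΔT = 292.59/18.33 = 15.96.
η_II = COP_actual/COP_Carnot = 8.146/15.96 = 0.5104.

0.510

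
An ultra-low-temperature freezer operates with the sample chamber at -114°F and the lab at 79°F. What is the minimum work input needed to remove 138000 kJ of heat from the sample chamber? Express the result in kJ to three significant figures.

In absolute terms T_C = 192.04 K and T_H = 299.26 K, so ΔT = 107.2 K.
The reversible limit is COP_R = T_C/ΔT = 1.791, so W_min = Q_C/COP = Q_C·ΔT/T_C.
W_min = 138000 × 107.2/192.04 = 77050 kJ.

77100 kJ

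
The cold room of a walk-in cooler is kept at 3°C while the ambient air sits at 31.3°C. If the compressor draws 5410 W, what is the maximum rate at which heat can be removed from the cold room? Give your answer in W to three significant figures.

In absolute terms T_C = 276.15 K and T_H = 304.45 K, so ΔT = 28.30 K.
COP_Carnot = T_C/ΔT = 276.15/28.30 = 9.758.
Q̇_max = COP_Carnot × Ẇ = 9.758 × 5410 W = 52790 W.

52800 W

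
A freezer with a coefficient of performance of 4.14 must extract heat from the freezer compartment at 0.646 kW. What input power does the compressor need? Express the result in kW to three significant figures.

0.156 kW

Ẇ = Q̇_C/COP = 0.6460/4.14 = 0.1560 kW.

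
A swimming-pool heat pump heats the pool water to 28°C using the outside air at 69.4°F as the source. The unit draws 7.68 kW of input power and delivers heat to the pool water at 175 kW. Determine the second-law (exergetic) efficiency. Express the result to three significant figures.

0.546

COP_actual = Q̇_H/Ẇ = 175.0/7.680 = 22.79.
In absolute terms T_C = 293.93 K and T_H = 301.15 K, so ΔT = 7.222 K.
COP_Carnot = T_H/ΔT = 301.15/7.222 = 41.70.
η_II = COP_actual/COP_Carnot = 22.79/41.70 = 0.5465.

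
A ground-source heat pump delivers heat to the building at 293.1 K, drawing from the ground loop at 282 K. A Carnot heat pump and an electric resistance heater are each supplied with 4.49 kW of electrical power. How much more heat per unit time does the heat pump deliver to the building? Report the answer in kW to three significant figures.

114 kW

The reservoir spacing is ΔT = 293.1 − 282 = 11.10 K.
COP_Carnot = T_H/ΔT = 293.10/11.10 = 26.41.
The heat pump delivers Q̇_H = COP × Ẇ = 118.6 kW; the resistance heater delivers Ẇ = 4.490 kW.
Extra = (COP − 1)·Ẇ = 114.1 kW.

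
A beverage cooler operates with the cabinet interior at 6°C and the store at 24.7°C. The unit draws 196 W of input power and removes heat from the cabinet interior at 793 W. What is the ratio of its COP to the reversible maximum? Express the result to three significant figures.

COP_actual = Q̇_C/Ẇ = 793.0/196.0 = 4.046.
In absolute terms T_C = 279.15 K and T_H = 297.85 K, so ΔT = 18.70 K.
COP_Carnot = T_C/ΔT = 279.15/18.70 = 14.93.
η_II = COP_actual/COP_Carnot = 4.046/14.93 = 0.2710.

0.271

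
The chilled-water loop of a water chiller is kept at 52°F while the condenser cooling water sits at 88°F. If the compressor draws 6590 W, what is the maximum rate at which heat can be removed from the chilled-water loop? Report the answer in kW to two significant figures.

In absolute terms T_C = 284.26 K and T_H = 304.26 K, so ΔT = 20.00 K.
COP_Carnot = T_C/ΔT = 284.26/20.00 = 14.21.
Q̇_max = COP_Carnot × Ẇ = 14.21 × 6590 W = 93660 W = 93.66 kW.

94 kW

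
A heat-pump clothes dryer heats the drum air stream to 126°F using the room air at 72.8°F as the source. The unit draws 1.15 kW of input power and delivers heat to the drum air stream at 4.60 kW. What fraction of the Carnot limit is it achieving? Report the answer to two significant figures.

COP_actual = Q̇_H/Ẇ = 4.600/1.150 = 4.000.
In absolute terms T_C = 295.82 K and T_H = 325.37 K, so ΔT = 29.56 K.
COP_Carnot = T_H/ΔT = 325.37/29.56 = 11.01.
η_II = COP_actual/COP_Carnot = 4.000/11.01 = 0.3633.

0.36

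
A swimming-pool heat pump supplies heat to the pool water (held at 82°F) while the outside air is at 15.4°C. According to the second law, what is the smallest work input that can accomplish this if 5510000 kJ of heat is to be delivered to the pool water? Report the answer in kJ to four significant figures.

226600 kJ

In absolute terms T_C = 288.55 K and T_H = 300.93 K, so ΔT = 12.38 K.
The reversible limit is COP_HP = T_H/ΔT = 24.31, so W_min = Q_H/COP = Q_H·ΔT/T_H.
W_min = 5510000 × 12.38/300.93 = 226600 kJ.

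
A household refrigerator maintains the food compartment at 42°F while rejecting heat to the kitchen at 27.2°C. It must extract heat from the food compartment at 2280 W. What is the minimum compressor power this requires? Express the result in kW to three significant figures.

0.177 kW

In absolute terms T_C = 278.71 K and T_H = 300.35 K, so ΔT = 21.64 K.
COP_Carnot = T_C/ΔT = 278.71/21.64 = 12.88.
Ẇ_min = Q̇/COP_Carnot = 2280/12.88 = 177.1 W = 0.1771 kW.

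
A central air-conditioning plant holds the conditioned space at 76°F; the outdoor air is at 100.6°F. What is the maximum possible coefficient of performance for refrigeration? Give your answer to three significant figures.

21.8

In absolute terms T_C = 297.59 K and T_H = 311.26 K, so ΔT = 13.67 K.
For a reversible cycle, COP_Carnot = T_C/ΔT = 297.59/13.67 = 21.78.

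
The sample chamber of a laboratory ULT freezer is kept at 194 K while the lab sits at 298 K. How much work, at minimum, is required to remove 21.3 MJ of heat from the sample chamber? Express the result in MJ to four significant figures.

11.42 MJ

The reservoir spacing is ΔT = 298 − 194 = 104.0 K.
The reversible limit is COP_R = T_C/ΔT = 1.865, so W_min = Q_C/COP = Q_C·ΔT/T_C.
W_min = 21.30 × 104.0/194.00 = 11.42 MJ.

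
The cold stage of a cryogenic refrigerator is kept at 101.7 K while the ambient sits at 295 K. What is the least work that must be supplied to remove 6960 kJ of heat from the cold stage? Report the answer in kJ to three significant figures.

13200 kJ

The reservoir spacing is ΔT = 295 − 101.7 = 193.3 K.
The reversible limit is COP_R = T_C/ΔT = 0.5261, so W_min = Q_C/COP = Q_C·ΔT/T_C.
W_min = 6960 × 193.3/101.70 = 13230 kJ.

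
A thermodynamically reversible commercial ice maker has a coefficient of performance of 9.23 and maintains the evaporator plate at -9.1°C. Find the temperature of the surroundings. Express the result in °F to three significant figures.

COP_R = T_C/(T_H − T_C) gives T_H − T_C = T_C/COP.
With T_C = 264.05 K, T_H = 264.05 × (1 + 1/9.23) = 292.66 K.
Converting, 292.66 K = 67.11°F.

67.1 °F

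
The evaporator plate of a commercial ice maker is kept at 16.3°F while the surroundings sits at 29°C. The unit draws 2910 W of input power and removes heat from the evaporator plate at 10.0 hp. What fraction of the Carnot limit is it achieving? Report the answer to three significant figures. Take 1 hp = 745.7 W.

0.366

Converting, Q̇_C = 10.00 hp = 7457 W, so COP_actual = Q̇_C/Ẇ = 7457/2910 = 2.563.
In absolute terms T_C = 264.43 K and T_H = 302.15 K, so ΔT = 37.72 K.
COP_Carnot = T_C/ΔT = 264.43/37.72 = 7.010.
η_II = COP_actual/COP_Carnot = 2.563/7.010 = 0.3656.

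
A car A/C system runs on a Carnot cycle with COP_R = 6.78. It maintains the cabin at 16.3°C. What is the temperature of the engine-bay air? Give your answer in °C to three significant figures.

59.0 °C

COP_R = T_C/(T_H − T_C) gives T_H − T_C = T_C/COP.
With T_C = 289.45 K, T_H = 289.45 × (1 + 1/6.78) = 332.14 K.
Converting, 332.14 K = 58.99°C.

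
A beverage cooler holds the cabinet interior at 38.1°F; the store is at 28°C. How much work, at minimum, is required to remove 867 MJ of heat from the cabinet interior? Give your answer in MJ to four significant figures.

In absolute terms T_C = 276.54 K and T_H = 301.15 K, so ΔT = 24.61 K.
The reversible limit is COP_R = T_C/ΔT = 11.24, so W_min = Q_C/COP = Q_C·ΔT/T_C.
W_min = 867.0 × 24.61/276.54 = 77.16 MJ.

77.16 MJ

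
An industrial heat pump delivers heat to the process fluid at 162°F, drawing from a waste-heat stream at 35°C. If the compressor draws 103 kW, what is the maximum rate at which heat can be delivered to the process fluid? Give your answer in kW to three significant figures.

956 kW

In absolute terms T_C = 308.15 K and T_H = 345.37 K, so ΔT = 37.22 K.
COP_Carnot = T_H/ΔT = 345.37/37.22 = 9.279.
Q̇_max = COP_Carnot × Ẇ = 9.279 × 103.0 kW = 955.7 kW.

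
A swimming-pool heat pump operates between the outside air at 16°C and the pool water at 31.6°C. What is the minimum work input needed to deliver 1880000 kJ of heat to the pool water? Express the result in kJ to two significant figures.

In absolute terms T_C = 289.15 K and T_H = 304.75 K, so ΔT = 15.60 K.
The reversible limit is COP_HP = T_H/ΔT = 19.54, so W_min = Q_H/COP = Q_H·ΔT/T_H.
W_min = 1880000 × 15.60/304.75 = 96240 kJ.

96000 kJ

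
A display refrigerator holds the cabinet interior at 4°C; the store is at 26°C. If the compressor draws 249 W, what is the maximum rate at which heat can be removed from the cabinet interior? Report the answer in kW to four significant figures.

3.137 kW

In absolute terms T_C = 277.15 K and T_H = 299.15 K, so ΔT = 22.00 K.
COP_Carnot = T_C/ΔT = 277.15/22.00 = 12.60.
Q̇_max = COP_Carnot × Ẇ = 12.60 × 249.0 W = 3137 W = 3.137 kW.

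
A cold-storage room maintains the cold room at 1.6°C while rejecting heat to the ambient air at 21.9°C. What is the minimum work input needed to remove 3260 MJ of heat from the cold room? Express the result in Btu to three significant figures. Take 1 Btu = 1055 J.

228000 Btu

In absolute terms T_C = 274.75 K and T_H = 295.05 K, so ΔT = 20.30 K.
The reversible limit is COP_R = T_C/ΔT = 13.53, so W_min = Q_C/COP = Q_C·ΔT/T_C.
W_min = 3260 × 20.30/274.75 = 240.9 MJ = 228300 Btu.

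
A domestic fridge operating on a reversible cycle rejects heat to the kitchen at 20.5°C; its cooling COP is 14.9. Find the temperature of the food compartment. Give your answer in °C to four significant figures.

For a Carnot refrigerator COP_R = T_C/(T_H − T_C), so T_C = COP·T_H/(1 + COP).
With T_H = 293.65 K, T_C = 14.9 × 293.65/15.90 = 275.18 K.
Converting, 275.18 K = 2.03°C.

2.031 °C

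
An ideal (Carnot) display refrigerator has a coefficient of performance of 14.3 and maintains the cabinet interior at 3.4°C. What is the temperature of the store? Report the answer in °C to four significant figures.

22.74 °C

COP_R = T_C/(T_H − T_C) gives T_H − T_C = T_C/COP.
With T_C = 276.55 K, T_H = 276.55 × (1 + 1/14.3) = 295.89 K.
Converting, 295.89 K = 22.74°C.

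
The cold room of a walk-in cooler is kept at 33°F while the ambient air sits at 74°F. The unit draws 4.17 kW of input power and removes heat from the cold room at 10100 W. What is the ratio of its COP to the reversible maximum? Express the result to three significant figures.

0.202

Converting, Q̇_C = 10100 W = 10.10 kW, so COP_actual = Q̇_C/Ẇ = 10.10/4.170 = 2.422.
In absolute terms T_C = 273.71 K and T_H = 296.48 K, so ΔT = 22.78 K.
COP_Carnot = T_C/ΔT = 273.71/22.78 = 12.02.
η_II = COP_actual/COP_Carnot = 2.422/12.02 = 0.2016.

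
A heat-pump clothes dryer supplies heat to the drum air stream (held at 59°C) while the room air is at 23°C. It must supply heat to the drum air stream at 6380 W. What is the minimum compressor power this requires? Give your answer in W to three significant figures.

691 W

In absolute terms T_C = 296.15 K and T_H = 332.15 K, so ΔT = 36.00 K.
COP_Carnot = T_H/ΔT = 332.15/36.00 = 9.226.
Ẇ_min = Q̇/COP_Carnot = 6380/9.226 = 691.5 W.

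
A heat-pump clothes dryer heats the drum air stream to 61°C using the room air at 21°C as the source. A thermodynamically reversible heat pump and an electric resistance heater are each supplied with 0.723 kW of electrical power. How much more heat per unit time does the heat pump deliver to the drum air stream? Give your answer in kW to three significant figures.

In absolute terms T_C = 294.15 K and T_H = 334.15 K, so ΔT = 40.00 K.
COP_Carnot = T_H/ΔT = 334.15/40.00 = 8.354.
The heat pump delivers Q̇_H = COP × Ẇ = 6.040 kW; the resistance heater delivers Ẇ = 0.7230 kW.
Extra = (COP − 1)·Ẇ = 5.317 kW.

5.32 kW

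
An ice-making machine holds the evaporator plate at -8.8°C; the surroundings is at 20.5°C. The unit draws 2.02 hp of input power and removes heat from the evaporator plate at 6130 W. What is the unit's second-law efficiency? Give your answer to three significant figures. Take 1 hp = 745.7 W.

Converting, Q̇_C = 6130 W = 8.220 hp, so COP_actual = Q̇_C/Ẇ = 8.220/2.020 = 4.070.
In absolute terms T_C = 264.35 K and T_H = 293.65 K, so ΔT = 29.30 K.
COP_Carnot = T_C/ΔT = 264.35/29.30 = 9.022.
η_II = COP_actual/COP_Carnot = 4.070/9.022 = 0.4511.

0.451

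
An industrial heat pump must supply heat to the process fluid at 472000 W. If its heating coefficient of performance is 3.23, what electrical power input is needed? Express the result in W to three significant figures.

146000 W

Ẇ = Q̇_H/COP_HP = 472000/3.23 = 146100 W.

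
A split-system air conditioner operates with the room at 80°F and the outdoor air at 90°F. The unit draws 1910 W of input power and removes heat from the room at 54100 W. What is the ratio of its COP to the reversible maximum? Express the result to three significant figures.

COP_actual = Q̇_C/Ẇ = 54100/1910 = 28.32.
In absolute terms T_C = 299.82 K and T_H = 305.37 K, so ΔT = 5.556 K.
COP_Carnot = T_C/ΔT = 299.82/5.556 = 53.97.
η_II = COP_actual/COP_Carnot = 28.32/53.97 = 0.5249.

0.525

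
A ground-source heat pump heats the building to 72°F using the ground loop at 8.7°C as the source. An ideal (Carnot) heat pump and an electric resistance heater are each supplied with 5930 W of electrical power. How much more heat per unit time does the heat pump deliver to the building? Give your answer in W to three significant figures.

124000 W

In absolute terms T_C = 281.85 K and T_H = 295.37 K, so ΔT = 13.52 K.
COP_Carnot = T_H/ΔT = 295.37/13.52 = 21.84.
The heat pump delivers Q̇_H = COP × Ẇ = 129500 W; the resistance heater delivers Ẇ = 5930 W.
Extra = (COP − 1)·Ẇ = 123600 W.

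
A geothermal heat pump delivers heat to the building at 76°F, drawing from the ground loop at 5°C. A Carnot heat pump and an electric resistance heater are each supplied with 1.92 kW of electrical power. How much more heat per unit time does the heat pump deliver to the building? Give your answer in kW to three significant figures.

27.5 kW

In absolute terms T_C = 278.15 K and T_H = 297.59 K, so ΔT = 19.44 K.
COP_Carnot = T_H/ΔT = 297.59/19.44 = 15.30.
The heat pump delivers Q̇_H = COP × Ẇ = 29.39 kW; the resistance heater delivers Ẇ = 1.920 kW.
Extra = (COP − 1)·Ẇ = 27.47 kW.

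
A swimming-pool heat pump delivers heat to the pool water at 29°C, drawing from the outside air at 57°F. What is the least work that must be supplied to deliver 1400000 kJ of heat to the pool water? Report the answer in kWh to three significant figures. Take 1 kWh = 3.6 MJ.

19.4 kWh

In absolute terms T_C = 287.04 K and T_H = 302.15 K, so ΔT = 15.11 K.
The reversible limit is COP_HP = T_H/ΔT = 20.00, so W_min = Q_H/COP = Q_H·ΔT/T_H.
W_min = 1400000 × 15.11/302.15 = 70020 kJ = 19.45 kWh.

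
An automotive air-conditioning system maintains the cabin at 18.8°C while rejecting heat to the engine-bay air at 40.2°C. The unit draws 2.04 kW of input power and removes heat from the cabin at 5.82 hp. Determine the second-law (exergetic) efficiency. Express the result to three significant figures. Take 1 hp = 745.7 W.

0.156

Converting, Q̇_C = 5.820 hp = 4.340 kW, so COP_actual = Q̇_C/Ẇ = 4.340/2.040 = 2.127.
In absolute terms T_C = 291.95 K and T_H = 313.35 K, so ΔT = 21.40 K.
COP_Carnot = T_C/ΔT = 291.95/21.40 = 13.64.
η_II = COP_actual/COP_Carnot = 2.127/13.64 = 0.1559.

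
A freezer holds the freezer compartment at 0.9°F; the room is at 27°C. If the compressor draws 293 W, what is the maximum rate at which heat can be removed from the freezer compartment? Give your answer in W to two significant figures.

1700 W

In absolute terms T_C = 255.87 K and T_H = 300.15 K, so ΔT = 44.28 K.
COP_Carnot = T_C/ΔT = 255.87/44.28 = 5.779.
Q̇_max = COP_Carnot × Ẇ = 5.779 × 293.0 W = 1693 W.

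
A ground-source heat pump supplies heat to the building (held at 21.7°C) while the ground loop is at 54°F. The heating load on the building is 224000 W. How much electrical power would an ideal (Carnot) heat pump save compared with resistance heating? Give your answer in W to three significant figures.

217000 W

In absolute terms T_C = 285.37 K and T_H = 294.85 K, so ΔT = 9.478 K.
COP_Carnot = T_H/ΔT = 294.85/9.478 = 31.11.
Resistance heating needs Ẇ_res = Q̇_H = 224000 W; the reversible heat pump needs only Ẇ_hp = Q̇_H/COP = 7200 W.
Saving = 224000 − 7200 = 216800 W.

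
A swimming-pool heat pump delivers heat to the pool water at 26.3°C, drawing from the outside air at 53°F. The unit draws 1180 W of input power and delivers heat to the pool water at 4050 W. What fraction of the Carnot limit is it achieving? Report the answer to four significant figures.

0.1677

COP_actual = Q̇_H/Ẇ = 4050/1180 = 3.432.
In absolute terms T_C = 284.82 K and T_H = 299.45 K, so ΔT = 14.63 K.
COP_Carnot = T_H/ΔT = 299.45/14.63 = 20.46.
η_II = COP_actual/COP_Carnot = 3.432/20.46 = 0.1677.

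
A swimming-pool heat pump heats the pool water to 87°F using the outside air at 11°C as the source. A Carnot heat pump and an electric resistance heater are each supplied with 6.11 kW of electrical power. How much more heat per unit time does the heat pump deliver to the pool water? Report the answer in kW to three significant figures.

88.8 kW

In absolute terms T_C = 284.15 K and T_H = 303.71 K, so ΔT = 19.56 K.
COP_Carnot = T_H/ΔT = 303.71/19.56 = 15.53.
The heat pump delivers Q̇_H = COP × Ẇ = 94.89 kW; the resistance heater delivers Ẇ = 6.110 kW.
Extra = (COP − 1)·Ẇ = 88.78 kW.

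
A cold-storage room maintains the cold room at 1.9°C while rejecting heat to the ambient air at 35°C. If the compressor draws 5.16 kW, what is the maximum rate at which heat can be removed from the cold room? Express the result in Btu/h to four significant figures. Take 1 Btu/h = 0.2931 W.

In absolute terms T_C = 275.05 K and T_H = 308.15 K, so ΔT = 33.10 K.
COP_Carnot = T_C/ΔT = 275.05/33.10 = 8.310.
Q̇_max = COP_Carnot × Ẇ = 8.310 × 5.160 kW = 42.88 kW = 146300 Btu/h.

146300 Btu/h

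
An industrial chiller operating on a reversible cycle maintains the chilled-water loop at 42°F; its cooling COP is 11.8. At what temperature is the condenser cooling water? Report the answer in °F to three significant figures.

84.5 °F

COP_R = T_C/(T_H − T_C) gives T_H − T_C = T_C/COP.
With T_C = 278.71 K, T_H = 278.71 × (1 + 1/11.8) = 302.32 K.
Converting, 302.32 K = 84.51°F.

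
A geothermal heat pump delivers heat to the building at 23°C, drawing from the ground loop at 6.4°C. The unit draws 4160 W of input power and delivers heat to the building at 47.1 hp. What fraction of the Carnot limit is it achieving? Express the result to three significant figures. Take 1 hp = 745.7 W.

Converting, Q̇_H = 47.10 hp = 35120 W, so COP_actual = Q̇_H/Ẇ = 35120/4160 = 8.443.
In absolute terms T_C = 279.55 K and T_H = 296.15 K, so ΔT = 16.60 K.
COP_Carnot = T_H/ΔT = 296.15/16.60 = 17.84.
η_II = COP_actual/COP_Carnot = 8.443/17.84 = 0.4732.

0.473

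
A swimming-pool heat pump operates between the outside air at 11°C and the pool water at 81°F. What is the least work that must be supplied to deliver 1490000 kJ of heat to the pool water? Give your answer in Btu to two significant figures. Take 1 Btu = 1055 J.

In absolute terms T_C = 284.15 K and T_H = 300.37 K, so ΔT = 16.22 K.
The reversible limit is COP_HP = T_H/ΔT = 18.52, so W_min = Q_H/COP = Q_H·ΔT/T_H.
W_min = 1490000 × 16.22/300.37 = 80470 kJ = 76280 Btu.

76000 Btu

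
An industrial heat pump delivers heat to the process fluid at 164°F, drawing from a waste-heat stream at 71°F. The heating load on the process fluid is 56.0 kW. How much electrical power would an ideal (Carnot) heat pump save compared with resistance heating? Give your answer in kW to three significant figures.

47.6 kW

In absolute terms T_C = 294.82 K and T_H = 346.48 K, so ΔT = 51.67 K.
COP_Carnot = T_H/ΔT = 346.48/51.67 = 6.706.
Resistance heating needs Ẇ_res = Q̇_H = 56.00 kW; the reversible heat pump needs only Ẇ_hp = Q̇_H/COP = 8.351 kW.
Saving = 56.00 − 8.351 = 47.65 kW.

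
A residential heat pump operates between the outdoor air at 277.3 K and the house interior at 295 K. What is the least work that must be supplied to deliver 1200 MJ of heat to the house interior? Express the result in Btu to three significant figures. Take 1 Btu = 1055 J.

The reservoir spacing is ΔT = 295 − 277.3 = 17.70 K.
The reversible limit is COP_HP = T_H/ΔT = 16.67, so W_min = Q_H/COP = Q_H·ΔT/T_H.
W_min = 1200 × 17.70/295.00 = 72.00 MJ = 68250 Btu.

68200 Btu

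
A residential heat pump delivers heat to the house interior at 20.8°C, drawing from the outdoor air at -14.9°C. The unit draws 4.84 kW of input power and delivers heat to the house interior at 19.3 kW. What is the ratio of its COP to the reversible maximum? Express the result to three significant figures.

0.484

COP_actual = Q̇_H/Ẇ = 19.30/4.840 = 3.988.
In absolute terms T_C = 258.25 K and T_H = 293.95 K, so ΔT = 35.70 K.
COP_Carnot = T_H/ΔT = 293.95/35.70 = 8.234.
η_II = COP_actual/COP_Carnot = 3.988/8.234 = 0.4843.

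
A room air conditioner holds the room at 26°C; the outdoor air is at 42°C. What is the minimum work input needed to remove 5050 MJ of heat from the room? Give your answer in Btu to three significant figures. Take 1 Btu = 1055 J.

256000 Btu

In absolute terms T_C = 299.15 K and T_H = 315.15 K, so ΔT = 16.00 K.
The reversible limit is COP_R = T_C/ΔT = 18.70, so W_min = Q_C/COP = Q_C·ΔT/T_C.
W_min = 5050 × 16.00/299.15 = 270.1 MJ = 256000 Btu.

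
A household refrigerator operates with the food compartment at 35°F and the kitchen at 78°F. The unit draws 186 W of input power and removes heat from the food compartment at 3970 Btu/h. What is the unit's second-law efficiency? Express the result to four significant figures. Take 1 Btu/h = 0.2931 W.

Converting, Q̇_C = 3970 Btu/h = 1164 W, so COP_actual = Q̇_C/Ẇ = 1164/186.0 = 6.256.
In absolute terms T_C = 274.82 K and T_H = 298.71 K, so ΔT = 23.89 K.
COP_Carnot = T_C/ΔT = 274.82/23.89 = 11.50.
η_II = COP_actual/COP_Carnot = 6.256/11.50 = 0.5438.

0.5438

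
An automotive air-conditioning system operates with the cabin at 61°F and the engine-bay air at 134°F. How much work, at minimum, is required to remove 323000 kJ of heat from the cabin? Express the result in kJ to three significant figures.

45300 kJ

In absolute terms T_C = 289.26 K and T_H = 329.82 K, so ΔT = 40.56 K.
The reversible limit is COP_R = T_C/ΔT = 7.132, so W_min = Q_C/COP = Q_C·ΔT/T_C.
W_min = 323000 × 40.56/289.26 = 45290 kJ.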